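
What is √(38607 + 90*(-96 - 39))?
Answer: √26457 ≈ 162.66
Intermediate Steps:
√(38607 + 90*(-96 - 39)) = √(38607 + 90*(-135)) = √(38607 - 12150) = √26457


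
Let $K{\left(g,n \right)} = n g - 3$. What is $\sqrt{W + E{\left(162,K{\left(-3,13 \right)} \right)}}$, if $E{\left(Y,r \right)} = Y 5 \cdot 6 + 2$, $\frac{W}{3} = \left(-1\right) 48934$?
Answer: $2 i \sqrt{35485} \approx 376.75 i$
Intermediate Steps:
$K{\left(g,n \right)} = -3 + g n$ ($K{\left(g,n \right)} = g n - 3 = -3 + g n$)
$W = -146802$ ($W = 3 \left(\left(-1\right) 48934\right) = 3 \left(-48934\right) = -146802$)
$E{\left(Y,r \right)} = 2 + 30 Y$ ($E{\left(Y,r \right)} = Y 30 + 2 = 30 Y + 2 = 2 + 30 Y$)
$\sqrt{W + E{\left(162,K{\left(-3,13 \right)} \right)}} = \sqrt{-146802 + \left(2 + 30 \cdot 162\right)} = \sqrt{-146802 + \left(2 + 4860\right)} = \sqrt{-146802 + 4862} = \sqrt{-141940} = 2 i \sqrt{35485}$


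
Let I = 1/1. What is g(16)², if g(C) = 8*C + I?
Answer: 16641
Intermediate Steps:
I = 1
g(C) = 1 + 8*C (g(C) = 8*C + 1 = 1 + 8*C)
g(16)² = (1 + 8*16)² = (1 + 128)² = 129² = 16641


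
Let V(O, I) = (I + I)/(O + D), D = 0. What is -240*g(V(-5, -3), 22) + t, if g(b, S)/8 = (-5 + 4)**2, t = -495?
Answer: -2415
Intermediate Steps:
V(O, I) = 2*I/O (V(O, I) = (I + I)/(O + 0) = (2*I)/O = 2*I/O)
g(b, S) = 8 (g(b, S) = 8*(-5 + 4)**2 = 8*(-1)**2 = 8*1 = 8)
-240*g(V(-5, -3), 22) + t = -240*8 - 495 = -1920 - 495 = -2415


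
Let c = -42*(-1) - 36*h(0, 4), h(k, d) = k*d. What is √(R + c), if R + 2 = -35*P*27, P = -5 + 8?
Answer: I*√2795 ≈ 52.868*I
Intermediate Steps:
h(k, d) = d*k
P = 3
c = 42 (c = -42*(-1) - 144*0 = 42 - 36*0 = 42 + 0 = 42)
R = -2837 (R = -2 - 35*3*27 = -2 - 105*27 = -2 - 2835 = -2837)
√(R + c) = √(-2837 + 42) = √(-2795) = I*√2795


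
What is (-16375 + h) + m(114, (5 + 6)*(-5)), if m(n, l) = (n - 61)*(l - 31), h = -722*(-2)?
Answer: -19489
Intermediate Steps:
h = 1444
m(n, l) = (-61 + n)*(-31 + l)
(-16375 + h) + m(114, (5 + 6)*(-5)) = (-16375 + 1444) + (1891 - 61*(5 + 6)*(-5) - 31*114 + ((5 + 6)*(-5))*114) = -14931 + (1891 - 671*(-5) - 3534 + (11*(-5))*114) = -14931 + (1891 - 61*(-55) - 3534 - 55*114) = -14931 + (1891 + 3355 - 3534 - 6270) = -14931 - 4558 = -19489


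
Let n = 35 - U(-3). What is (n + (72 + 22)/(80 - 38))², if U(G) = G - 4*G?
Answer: 351649/441 ≈ 797.39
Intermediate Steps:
U(G) = -3*G
n = 26 (n = 35 - (-3)*(-3) = 35 - 1*9 = 35 - 9 = 26)
(n + (72 + 22)/(80 - 38))² = (26 + (72 + 22)/(80 - 38))² = (26 + 94/42)² = (26 + 94*(1/42))² = (26 + 47/21)² = (593/21)² = 351649/441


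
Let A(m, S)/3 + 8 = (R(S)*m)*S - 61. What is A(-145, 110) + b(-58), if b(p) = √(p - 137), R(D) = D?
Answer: -5263707 + I*√195 ≈ -5.2637e+6 + 13.964*I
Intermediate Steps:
b(p) = √(-137 + p)
A(m, S) = -207 + 3*m*S² (A(m, S) = -24 + 3*((S*m)*S - 61) = -24 + 3*(m*S² - 61) = -24 + 3*(-61 + m*S²) = -24 + (-183 + 3*m*S²) = -207 + 3*m*S²)
A(-145, 110) + b(-58) = (-207 + 3*(-145)*110²) + √(-137 - 58) = (-207 + 3*(-145)*12100) + √(-195) = (-207 - 5263500) + I*√195 = -5263707 + I*√195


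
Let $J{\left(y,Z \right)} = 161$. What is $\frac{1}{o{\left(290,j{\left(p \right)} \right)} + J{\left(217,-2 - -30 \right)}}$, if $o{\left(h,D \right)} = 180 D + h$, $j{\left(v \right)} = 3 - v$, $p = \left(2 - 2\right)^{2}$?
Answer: $\frac{1}{991} \approx 0.0010091$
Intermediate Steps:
$p = 0$ ($p = 0^{2} = 0$)
$o{\left(h,D \right)} = h + 180 D$
$\frac{1}{o{\left(290,j{\left(p \right)} \right)} + J{\left(217,-2 - -30 \right)}} = \frac{1}{\left(290 + 180 \left(3 - 0\right)\right) + 161} = \frac{1}{\left(290 + 180 \left(3 + 0\right)\right) + 161} = \frac{1}{\left(290 + 180 \cdot 3\right) + 161} = \frac{1}{\left(290 + 540\right) + 161} = \frac{1}{830 + 161} = \frac{1}{991}$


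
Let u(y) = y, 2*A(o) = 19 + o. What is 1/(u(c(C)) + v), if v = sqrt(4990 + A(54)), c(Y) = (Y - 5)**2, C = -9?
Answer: 392/66779 - 3*sqrt(2234)/66779 ≈ 0.0037468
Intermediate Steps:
A(o) = 19/2 + o/2 (A(o) = (19 + o)/2 = 19/2 + o/2)
c(Y) = (-5 + Y)**2
v = 3*sqrt(2234)/2 (v = sqrt(4990 + (19/2 + (1/2)*54)) = sqrt(4990 + (19/2 + 27)) = sqrt(4990 + 73/2) = sqrt(10053/2) = 3*sqrt(2234)/2 ≈ 70.898)
1/(u(c(C)) + v) = 1/((-5 - 9)**2 + 3*sqrt(2234)/2) = 1/((-14)**2 + 3*sqrt(2234)/2) = 1/(196 + 3*sqrt(2234)/2)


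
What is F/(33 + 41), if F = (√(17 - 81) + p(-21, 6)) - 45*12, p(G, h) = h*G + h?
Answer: -330/37 + 4*I/37 ≈ -8.9189 + 0.10811*I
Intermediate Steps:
p(G, h) = h + G*h (p(G, h) = G*h + h = h + G*h)
F = -660 + 8*I (F = (√(17 - 81) + 6*(1 - 21)) - 45*12 = (√(-64) + 6*(-20)) - 540 = (8*I - 120) - 540 = (-120 + 8*I) - 540 = -660 + 8*I ≈ -660.0 + 8.0*I)
F/(33 + 41) = (-660 + 8*I)/(33 + 41) = (-660 + 8*I)/74 = -330/37 + 4*I/37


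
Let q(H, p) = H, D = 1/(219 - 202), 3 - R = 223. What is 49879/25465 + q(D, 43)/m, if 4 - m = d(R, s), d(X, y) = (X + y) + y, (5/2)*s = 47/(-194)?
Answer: 92212584687/47071492270 ≈ 1.9590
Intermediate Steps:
R = -220 (R = 3 - 1*223 = 3 - 223 = -220)
s = -47/485 (s = 2*(47/(-194))/5 = 2*(47*(-1/194))/5 = (⅖)*(-47/194) = -47/485 ≈ -0.096907)
d(X, y) = X + 2*y
m = 108734/485 (m = 4 - (-220 + 2*(-47/485)) = 4 - (-220 - 94/485) = 4 - 1*(-106794/485) = 4 + 106794/485 = 108734/485 ≈ 224.19)
D = 1/17 ≈ 0.058824
49879/25465 + q(D, 43)/m = 49879/25465 + 1/(17*(108734/485)) = 49879*(1/25465) + (1/17)*(485/108734) = 49879/25465 + 485/1848478 = 92212584687/47071492270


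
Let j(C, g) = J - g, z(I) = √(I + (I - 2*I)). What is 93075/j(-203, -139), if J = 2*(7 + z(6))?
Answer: 1825/3 ≈ 608.33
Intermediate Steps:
z(I) = 0 (z(I) = √(I - I) = √0 = 0)
J = 14 (J = 2*(7 + 0) = 2*7 = 14)
j(C, g) = 14 - g
93075/j(-203, -139) = 93075/(14 - 1*(-139)) = 93075/(14 + 139) = 93075/153 = 93075*(1/153) = 1825/3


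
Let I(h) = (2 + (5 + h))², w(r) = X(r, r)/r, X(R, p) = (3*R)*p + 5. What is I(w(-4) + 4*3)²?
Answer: 279841/256 ≈ 1093.1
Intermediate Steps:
X(R, p) = 5 + 3*R*p (X(R, p) = 3*R*p + 5 = 5 + 3*R*p)
w(r) = (5 + 3*r²)/r (w(r) = (5 + 3*r*r)/r = (5 + 3*r²)/r)
I(h) = (7 + h)²
I(w(-4) + 4*3)² = ((7 + ((3*(-4) + 5/(-4)) + 4*3))²)² = ((7 + ((-12 + 5*(-¼)) + 12))²)² = ((7 + ((-12 - 5/4) + 12))²)² = ((7 + (-53/4 + 12))²)² = ((7 - 5/4)²)² = ((23/4)²)² = (529/16)² = 279841/256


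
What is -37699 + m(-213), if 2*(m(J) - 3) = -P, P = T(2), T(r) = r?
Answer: -37697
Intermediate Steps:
P = 2
m(J) = 2 (m(J) = 3 + (-1*2)/2 = 3 + (1/2)*(-2) = 3 - 1 = 2)
-37699 + m(-213) = -37699 + 2 = -37697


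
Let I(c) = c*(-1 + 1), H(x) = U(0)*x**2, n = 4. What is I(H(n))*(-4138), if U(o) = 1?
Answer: 0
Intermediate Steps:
H(x) = x**2 (H(x) = 1*x**2 = x**2)
I(c) = 0 (I(c) = c*0 = 0)
I(H(n))*(-4138) = 0*(-4138) = 0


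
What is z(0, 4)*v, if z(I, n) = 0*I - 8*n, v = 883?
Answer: -28256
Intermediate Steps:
z(I, n) = -8*n (z(I, n) = 0 - 8*n = -8*n)
z(0, 4)*v = -8*4*883 = -32*883 = -28256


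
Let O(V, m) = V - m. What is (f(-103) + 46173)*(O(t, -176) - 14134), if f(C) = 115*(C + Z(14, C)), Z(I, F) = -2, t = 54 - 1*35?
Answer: -475292022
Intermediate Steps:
t = 19 (t = 54 - 35 = 19)
f(C) = -230 + 115*C (f(C) = 115*(C - 2) = 115*(-2 + C) = -230 + 115*C)
(f(-103) + 46173)*(O(t, -176) - 14134) = ((-230 + 115*(-103)) + 46173)*((19 - 1*(-176)) - 14134) = ((-230 - 11845) + 46173)*((19 + 176) - 14134) = (-12075 + 46173)*(195 - 14134) = 34098*(-13939) = -475292022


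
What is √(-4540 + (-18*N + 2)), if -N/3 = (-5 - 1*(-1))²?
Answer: I*√3674 ≈ 60.614*I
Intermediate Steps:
N = -48 (N = -3*(-5 - 1*(-1))² = -3*(-5 + 1)² = -3*(-4)² = -3*16 = -48)
√(-4540 + (-18*N + 2)) = √(-4540 + (-18*(-48) + 2)) = √(-4540 + (864 + 2)) = √(-4540 + 866) = √(-3674) = I*√3674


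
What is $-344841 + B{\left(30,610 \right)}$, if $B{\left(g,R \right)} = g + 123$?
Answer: $-344688$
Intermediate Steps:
$B{\left(g,R \right)} = 123 + g$
$-344841 + B{\left(30,610 \right)} = -344841 + \left(123 + 30\right) = -344841 + 153 = -344688$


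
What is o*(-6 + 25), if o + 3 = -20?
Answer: -437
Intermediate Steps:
o = -23 (o = -3 - 20 = -23)
o*(-6 + 25) = -23*(-6 + 25) = -23*19 = -437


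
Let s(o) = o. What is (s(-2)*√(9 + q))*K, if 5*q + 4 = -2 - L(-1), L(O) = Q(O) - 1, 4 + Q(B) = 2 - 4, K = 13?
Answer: -26*√230/5 ≈ -78.862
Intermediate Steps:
Q(B) = -6 (Q(B) = -4 + (2 - 4) = -4 - 2 = -6)
L(O) = -7 (L(O) = -6 - 1 = -7)
q = ⅕ (q = -⅘ + (-2 - 1*(-7))/5 = -⅘ + (-2 + 7)/5 = -⅘ + (⅕)*5 = -⅘ + 1 = ⅕ ≈ 0.20000)
(s(-2)*√(9 + q))*K = -2*√(9 + ⅕)*13 = -2*√230/5*13 = -26*√230/5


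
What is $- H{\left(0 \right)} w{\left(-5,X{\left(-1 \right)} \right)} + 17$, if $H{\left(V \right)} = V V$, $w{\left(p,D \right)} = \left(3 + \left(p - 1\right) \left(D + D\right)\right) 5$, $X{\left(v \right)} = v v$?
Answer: $17$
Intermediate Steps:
$X{\left(v \right)} = v^{2}$
$w{\left(p,D \right)} = 15 + 10 D \left(-1 + p\right)$ ($w{\left(p,D \right)} = \left(3 + \left(-1 + p\right) 2 D\right) 5 = \left(3 + 2 D \left(-1 + p\right)\right) 5 = 15 + 10 D \left(-1 + p\right)$)
$H{\left(V \right)} = V^{2}$
$- H{\left(0 \right)} w{\left(-5,X{\left(-1 \right)} \right)} + 17 = - 0^{2} \left(15 - 10 \left(-1\right)^{2} + 10 \left(-1\right)^{2} \left(-5\right)\right) + 17 = \left(-1\right) 0 \left(15 - 10 + 10 \cdot 1 \left(-5\right)\right) + 17 = 0 \left(15 - 10 - 50\right) + 17 = 0 \left(-45\right) + 17 = 0 + 17 = 17$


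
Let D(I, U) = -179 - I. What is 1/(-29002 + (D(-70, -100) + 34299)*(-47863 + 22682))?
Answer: -1/860967392 ≈ -1.1615e-9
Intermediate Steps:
1/(-29002 + (D(-70, -100) + 34299)*(-47863 + 22682)) = 1/(-29002 + ((-179 - 1*(-70)) + 34299)*(-47863 + 22682)) = 1/(-29002 + ((-179 + 70) + 34299)*(-25181)) = 1/(-29002 + (-109 + 34299)*(-25181)) = 1/(-29002 + 34190*(-25181)) = 1/(-29002 - 860938390) = 1/(-860967392) = -1/860967392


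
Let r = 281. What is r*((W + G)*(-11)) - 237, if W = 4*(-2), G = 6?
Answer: 5945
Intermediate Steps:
W = -8
r*((W + G)*(-11)) - 237 = 281*((-8 + 6)*(-11)) - 237 = 281*(-2*(-11)) - 237 = 281*22 - 237 = 6182 - 237 = 5945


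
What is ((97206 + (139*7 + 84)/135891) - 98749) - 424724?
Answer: -8275121120/19413 ≈ -4.2627e+5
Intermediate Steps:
((97206 + (139*7 + 84)/135891) - 98749) - 424724 = ((97206 + (973 + 84)*(1/135891)) - 98749) - 424724 = ((97206 + 1057*(1/135891)) - 98749) - 424724 = ((97206 + 151/19413) - 98749) - 424724 = (1887060229/19413 - 98749) - 424724 = -29954108/19413 - 424724 = -8275121120/19413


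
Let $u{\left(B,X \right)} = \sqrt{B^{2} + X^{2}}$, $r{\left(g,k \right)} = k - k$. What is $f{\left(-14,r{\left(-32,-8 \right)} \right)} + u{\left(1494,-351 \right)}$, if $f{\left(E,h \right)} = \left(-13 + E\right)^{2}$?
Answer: $729 + 9 \sqrt{29077} \approx 2263.7$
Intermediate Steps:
$r{\left(g,k \right)} = 0$
$f{\left(-14,r{\left(-32,-8 \right)} \right)} + u{\left(1494,-351 \right)} = \left(-13 - 14\right)^{2} + \sqrt{1494^{2} + \left(-351\right)^{2}} = \left(-27\right)^{2} + \sqrt{2232036 + 123201} = 729 + \sqrt{2355237} = 729 + 9 \sqrt{29077}$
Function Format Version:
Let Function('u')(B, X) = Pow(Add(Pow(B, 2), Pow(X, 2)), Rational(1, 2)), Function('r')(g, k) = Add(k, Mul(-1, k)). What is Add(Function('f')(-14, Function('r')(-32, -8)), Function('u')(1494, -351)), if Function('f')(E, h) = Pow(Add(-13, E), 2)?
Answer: Add(729, Mul(9, Pow(29077, Rational(1, 2)))) ≈ 2263.7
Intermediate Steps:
Function('r')(g, k) = 0
Add(Function('f')(-14, Function('r')(-32, -8)), Function('u')(1494, -351)) = Add(Pow(Add(-13, -14), 2), Pow(Add(Pow(1494, 2), Pow(-351, 2)), Rational(1, 2))) = Add(Pow(-27, 2), Pow(Add(2232036, 123201), Rational(1, 2))) = Add(729, Pow(2355237, Rational(1, 2))) = Add(729, Mul(9, Pow(29077, Rational(1, 2))))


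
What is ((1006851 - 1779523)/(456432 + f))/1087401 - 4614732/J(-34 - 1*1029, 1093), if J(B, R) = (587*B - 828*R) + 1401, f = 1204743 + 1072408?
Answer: 3429323446639808677/1135186199040776568 ≈ 3.0209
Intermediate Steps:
f = 2277151
J(B, R) = 1401 - 828*R + 587*B (J(B, R) = (-828*R + 587*B) + 1401 = 1401 - 828*R + 587*B)
((1006851 - 1779523)/(456432 + f))/1087401 - 4614732/J(-34 - 1*1029, 1093) = ((1006851 - 1779523)/(456432 + 2277151))/1087401 - 4614732/(1401 - 828*1093 + 587*(-34 - 1*1029)) = -772672/2733583*(1/1087401) - 4614732/(1401 - 905004 + 587*(-34 - 1029)) = -772672*1/2733583*(1/1087401) - 4614732/(1401 - 905004 + 587*(-1063)) = -772672/2733583*1/1087401 - 4614732/(1401 - 905004 - 623981) = -772672/2972500887783 - 4614732/(-1527584) = -772672/2972500887783 - 4614732*(-1/1527584) = -772672/2972500887783 + 1153683/381896 = 3429323446639808677/1135186199040776568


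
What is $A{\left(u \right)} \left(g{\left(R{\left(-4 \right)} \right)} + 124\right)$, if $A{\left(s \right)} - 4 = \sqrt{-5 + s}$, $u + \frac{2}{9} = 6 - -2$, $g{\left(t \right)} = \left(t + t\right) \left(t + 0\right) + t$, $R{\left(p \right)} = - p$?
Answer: $\frac{2720}{3} \approx 906.67$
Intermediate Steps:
$g{\left(t \right)} = t + 2 t^{2}$ ($g{\left(t \right)} = 2 t t + t = 2 t^{2} + t = t + 2 t^{2}$)
$u = \frac{70}{9}$ ($u = - \frac{2}{9} + \left(6 - -2\right) = - \frac{2}{9} + \left(6 + 2\right) = - \frac{2}{9} + 8 = \frac{70}{9} \approx 7.7778$)
$A{\left(s \right)} = 4 + \sqrt{-5 + s}$
$A{\left(u \right)} \left(g{\left(R{\left(-4 \right)} \right)} + 124\right) = \left(4 + \sqrt{-5 + \frac{70}{9}}\right) \left(\left(-1\right) \left(-4\right) \left(1 + 2 \left(\left(-1\right) \left(-4\right)\right)\right) + 124\right) = \left(4 + \sqrt{\frac{25}{9}}\right) \left(4 \left(1 + 2 \cdot 4\right) + 124\right) = \left(4 + \frac{5}{3}\right) \left(4 \left(1 + 8\right) + 124\right) = \frac{17 \left(4 \cdot 9 + 124\right)}{3} = \frac{17 \left(36 + 124\right)}{3} = \frac{17}{3} \cdot 160 = \frac{2720}{3}$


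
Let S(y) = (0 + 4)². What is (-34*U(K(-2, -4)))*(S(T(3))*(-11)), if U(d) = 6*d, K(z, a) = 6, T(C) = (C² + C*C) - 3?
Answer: 215424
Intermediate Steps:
T(C) = -3 + 2*C² (T(C) = (C² + C²) - 3 = 2*C² - 3 = -3 + 2*C²)
S(y) = 16 (S(y) = 4² = 16)
(-34*U(K(-2, -4)))*(S(T(3))*(-11)) = (-204*6)*(16*(-11)) = -34*36*(-176) = -1224*(-176) = 215424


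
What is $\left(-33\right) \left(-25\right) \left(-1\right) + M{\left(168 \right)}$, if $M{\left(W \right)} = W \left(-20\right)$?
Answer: $-4185$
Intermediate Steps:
$M{\left(W \right)} = - 20 W$
$\left(-33\right) \left(-25\right) \left(-1\right) + M{\left(168 \right)} = \left(-33\right) \left(-25\right) \left(-1\right) - 3360 = 825 \left(-1\right) - 3360 = -825 - 3360 = -4185$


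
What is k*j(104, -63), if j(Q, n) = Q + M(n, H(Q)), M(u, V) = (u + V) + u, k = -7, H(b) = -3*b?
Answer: 2338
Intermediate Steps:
M(u, V) = V + 2*u (M(u, V) = (V + u) + u = V + 2*u)
j(Q, n) = -2*Q + 2*n (j(Q, n) = Q + (-3*Q + 2*n) = -2*Q + 2*n)
k*j(104, -63) = -7*(-2*104 + 2*(-63)) = -7*(-208 - 126) = -7*(-334) = 2338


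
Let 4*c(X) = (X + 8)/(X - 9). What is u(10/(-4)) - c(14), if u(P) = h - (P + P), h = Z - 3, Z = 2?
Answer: 29/10 ≈ 2.9000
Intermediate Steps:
c(X) = (8 + X)/(4*(-9 + X)) (c(X) = ((X + 8)/(X - 9))/4 = ((8 + X)/(-9 + X))/4 = (8 + X)/(4*(-9 + X)))
h = -1 (h = 2 - 3 = -1)
u(P) = -1 - 2*P (u(P) = -1 - (P + P) = -1 - 2*P)
u(10/(-4)) - c(14) = (-1 - 20/(-4)) - (8 + 14)/(4*(-9 + 14)) = (-1 - 20*(-1)/4) - 22/(4*5) = (-1 - 2*(-5/2)) - 22/(4*5) = (-1 + 5) - 1*11/10 = 4 - 11/10 = 29/10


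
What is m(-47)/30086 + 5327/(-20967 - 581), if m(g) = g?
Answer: -80640439/324146564 ≈ -0.24878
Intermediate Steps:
m(-47)/30086 + 5327/(-20967 - 581) = -47/30086 + 5327/(-20967 - 581) = -47*1/30086 + 5327/(-21548) = -47/30086 + 5327*(-1/21548) = -47/30086 - 5327/21548 = -80640439/324146564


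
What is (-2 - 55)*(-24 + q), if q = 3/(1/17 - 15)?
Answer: 350379/254 ≈ 1379.4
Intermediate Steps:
q = -51/254 (q = 3/(1/17 - 15) = 3/(-254/17) = 3*(-17/254) = -51/254 ≈ -0.20079)
(-2 - 55)*(-24 + q) = (-2 - 55)*(-24 - 51/254) = -57*(-6147/254) = 350379/254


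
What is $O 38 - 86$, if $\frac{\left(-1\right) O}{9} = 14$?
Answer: $-4874$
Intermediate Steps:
$O = -126$ ($O = \left(-9\right) 14 = -126$)
$O 38 - 86 = \left(-126\right) 38 - 86 = -4788 - 86 = -4874$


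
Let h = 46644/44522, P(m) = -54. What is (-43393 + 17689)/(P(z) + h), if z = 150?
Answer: 6811866/14033 ≈ 485.42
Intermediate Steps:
h = 23322/22261 (h = 46644*(1/44522) = 23322/22261 ≈ 1.0477)
(-43393 + 17689)/(P(z) + h) = (-43393 + 17689)/(-54 + 23322/22261) = -25704/(-1178772/22261) = -25704*(-22261/1178772) = 6811866/14033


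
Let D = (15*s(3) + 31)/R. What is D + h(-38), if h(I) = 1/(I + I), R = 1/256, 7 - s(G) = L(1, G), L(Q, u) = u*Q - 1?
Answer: 2062335/76 ≈ 27136.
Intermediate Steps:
L(Q, u) = -1 + Q*u (L(Q, u) = Q*u - 1 = -1 + Q*u)
s(G) = 8 - G (s(G) = 7 - (-1 + 1*G) = 7 - (-1 + G) = 7 + (1 - G) = 8 - G)
R = 1/256 ≈ 0.0039063
D = 27136 (D = (15*(8 - 1*3) + 31)/(1/256) = (15*(8 - 3) + 31)*256 = (15*5 + 31)*256 = (75 + 31)*256 = 106*256 = 27136)
h(I) = 1/(2*I)
D + h(-38) = 27136 + (½)/(-38) = 27136 + (½)*(-1/38) = 27136 - 1/76 = 2062335/76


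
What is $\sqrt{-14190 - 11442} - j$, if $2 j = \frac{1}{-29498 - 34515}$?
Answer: $\frac{1}{128026} + 12 i \sqrt{178} \approx 7.8109 \cdot 10^{-6} + 160.1 i$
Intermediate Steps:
$j = - \frac{1}{128026}$ ($j = \frac{1}{2 \left(-29498 - 34515\right)} = \frac{1}{2 \left(-64013\right)} = \frac{1}{2} \left(- \frac{1}{64013}\right) = - \frac{1}{128026} \approx -7.8109 \cdot 10^{-6}$)
$\sqrt{-14190 - 11442} - j = \sqrt{-14190 - 11442} - - \frac{1}{128026} = \sqrt{-25632} + \frac{1}{128026} = 12 i \sqrt{178} + \frac{1}{128026} = \frac{1}{128026} + 12 i \sqrt{178}$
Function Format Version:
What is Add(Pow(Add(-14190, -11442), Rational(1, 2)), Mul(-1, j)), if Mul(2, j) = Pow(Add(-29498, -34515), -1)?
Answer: Add(Rational(1, 128026), Mul(12, I, Pow(178, Rational(1, 2)))) ≈ Add(7.8109e-6, Mul(160.10, I))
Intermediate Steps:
j = Rational(-1, 128026) (j = Mul(Rational(1, 2), Pow(Add(-29498, -34515), -1)) = Mul(Rational(1, 2), Pow(-64013, -1)) = Mul(Rational(1, 2), Rational(-1, 64013)) = Rational(-1, 128026) ≈ -7.8109e-6)
Add(Pow(Add(-14190, -11442), Rational(1, 2)), Mul(-1, j)) = Add(Pow(Add(-14190, -11442), Rational(1, 2)), Mul(-1, Rational(-1, 128026))) = Add(Pow(-25632, Rational(1, 2)), Rational(1, 128026)) = Add(Mul(12, I, Pow(178, Rational(1, 2))), Rational(1, 128026)) = Add(Rational(1, 128026), Mul(12, I, Pow(178, Rational(1, 2))))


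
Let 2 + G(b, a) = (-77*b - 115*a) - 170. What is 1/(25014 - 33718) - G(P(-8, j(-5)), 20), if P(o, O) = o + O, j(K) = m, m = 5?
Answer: 19505663/8704 ≈ 2241.0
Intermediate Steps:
j(K) = 5
P(o, O) = O + o
G(b, a) = -172 - 115*a - 77*b (G(b, a) = -2 + ((-77*b - 115*a) - 170) = -2 + ((-115*a - 77*b) - 170) = -2 + (-170 - 115*a - 77*b) = -172 - 115*a - 77*b)
1/(25014 - 33718) - G(P(-8, j(-5)), 20) = 1/(25014 - 33718) - (-172 - 115*20 - 77*(5 - 8)) = 1/(-8704) - (-172 - 2300 - 77*(-3)) = -1/8704 - (-172 - 2300 + 231) = -1/8704 - 1*(-2241) = -1/8704 + 2241 = 19505663/8704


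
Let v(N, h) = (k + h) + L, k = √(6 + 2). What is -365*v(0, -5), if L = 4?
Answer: 365 - 730*√2 ≈ -667.38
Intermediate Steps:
k = 2*√2 (k = √8 = 2*√2 ≈ 2.8284)
v(N, h) = 4 + h + 2*√2 (v(N, h) = (2*√2 + h) + 4 = (h + 2*√2) + 4 = 4 + h + 2*√2)
-365*v(0, -5) = -365*(4 - 5 + 2*√2) = -365*(-1 + 2*√2) = -73*(-5 + 10*√2) = 365 - 730*√2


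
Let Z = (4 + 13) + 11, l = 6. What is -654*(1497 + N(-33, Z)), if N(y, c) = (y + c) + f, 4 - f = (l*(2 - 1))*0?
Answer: -978384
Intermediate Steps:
Z = 28 (Z = 17 + 11 = 28)
f = 4 (f = 4 - 6*(2 - 1)*0 = 4 - 6*1*0 = 4 - 6*0 = 4 - 1*0 = 4 + 0 = 4)
N(y, c) = 4 + c + y (N(y, c) = (y + c) + 4 = (c + y) + 4 = 4 + c + y)
-654*(1497 + N(-33, Z)) = -654*(1497 + (4 + 28 - 33)) = -654*(1497 - 1) = -654*1496 = -978384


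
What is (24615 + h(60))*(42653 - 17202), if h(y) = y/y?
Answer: 626501816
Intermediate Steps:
h(y) = 1
(24615 + h(60))*(42653 - 17202) = (24615 + 1)*(42653 - 17202) = 24616*25451 = 626501816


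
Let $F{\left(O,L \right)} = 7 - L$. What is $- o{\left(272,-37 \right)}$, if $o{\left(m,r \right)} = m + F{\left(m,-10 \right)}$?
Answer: $-289$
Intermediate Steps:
$o{\left(m,r \right)} = 17 + m$ ($o{\left(m,r \right)} = m + \left(7 - -10\right) = m + \left(7 + 10\right) = m + 17 = 17 + m$)
$- o{\left(272,-37 \right)} = - (17 + 272) = \left(-1\right) 289 = -289$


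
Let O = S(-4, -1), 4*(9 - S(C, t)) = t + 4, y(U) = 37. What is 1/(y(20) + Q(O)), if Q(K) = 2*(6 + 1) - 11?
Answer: 1/40 ≈ 0.025000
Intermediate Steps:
S(C, t) = 8 - t/4 (S(C, t) = 9 - (t + 4)/4 = 9 - (4 + t)/4 = 9 + (-1 - t/4) = 8 - t/4)
O = 33/4 (O = 8 - 1/4*(-1) = 8 + 1/4 = 33/4 ≈ 8.2500)
Q(K) = 3 (Q(K) = 2*7 - 11 = 14 - 11 = 3)
1/(y(20) + Q(O)) = 1/(37 + 3) = 1/40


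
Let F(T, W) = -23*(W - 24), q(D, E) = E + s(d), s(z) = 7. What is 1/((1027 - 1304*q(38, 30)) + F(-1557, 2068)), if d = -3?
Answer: -1/94233 ≈ -1.0612e-5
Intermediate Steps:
q(D, E) = 7 + E (q(D, E) = E + 7 = 7 + E)
F(T, W) = 552 - 23*W (F(T, W) = -23*(-24 + W) = 552 - 23*W)
1/((1027 - 1304*q(38, 30)) + F(-1557, 2068)) = 1/((1027 - 1304*(7 + 30)) + (552 - 23*2068)) = 1/((1027 - 1304*37) + (552 - 47564)) = 1/((1027 - 48248) - 47012) = 1/(-47221 - 47012) = 1/(-94233) = -1/94233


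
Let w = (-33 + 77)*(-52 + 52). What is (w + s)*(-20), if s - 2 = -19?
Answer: 340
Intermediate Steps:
s = -17 (s = 2 - 19 = -17)
w = 0 (w = 44*0 = 0)
(w + s)*(-20) = (0 - 17)*(-20) = -17*(-20) = 340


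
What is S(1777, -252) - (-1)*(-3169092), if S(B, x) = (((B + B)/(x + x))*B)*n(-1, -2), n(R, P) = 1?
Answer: -801768913/252 ≈ -3.1816e+6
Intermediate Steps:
S(B, x) = B²/x (S(B, x) = (((B + B)/(x + x))*B)*1 = (((2*B)/((2*x)))*B)*1 = (((2*B)*(1/(2*x)))*B)*1 = ((B/x)*B)*1 = (B²/x)*1 = B²/x)
S(1777, -252) - (-1)*(-3169092) = 1777²/(-252) - (-1)*(-3169092) = 3157729*(-1/252) - 1*3169092 = -3157729/252 - 3169092 = -801768913/252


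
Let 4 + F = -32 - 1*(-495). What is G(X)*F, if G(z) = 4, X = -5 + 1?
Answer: 1836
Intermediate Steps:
X = -4
F = 459 (F = -4 + (-32 - 1*(-495)) = -4 + (-32 + 495) = -4 + 463 = 459)
G(X)*F = 4*459 = 1836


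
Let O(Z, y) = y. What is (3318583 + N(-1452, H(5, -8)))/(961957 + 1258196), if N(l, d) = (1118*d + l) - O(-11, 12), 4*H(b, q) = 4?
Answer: 85083/56927 ≈ 1.4946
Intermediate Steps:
H(b, q) = 1 (H(b, q) = (¼)*4 = 1)
N(l, d) = -12 + l + 1118*d (N(l, d) = (1118*d + l) - 1*12 = (l + 1118*d) - 12 = -12 + l + 1118*d)
(3318583 + N(-1452, H(5, -8)))/(961957 + 1258196) = (3318583 + (-12 - 1452 + 1118*1))/(961957 + 1258196) = (3318583 + (-12 - 1452 + 1118))/2220153 = (3318583 - 346)*(1/2220153) = 3318237*(1/2220153) = 85083/56927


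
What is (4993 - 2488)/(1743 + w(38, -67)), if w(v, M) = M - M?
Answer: 835/581 ≈ 1.4372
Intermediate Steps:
w(v, M) = 0
(4993 - 2488)/(1743 + w(38, -67)) = (4993 - 2488)/(1743 + 0) = 2505/1743 = 2505*(1/1743) = 835/581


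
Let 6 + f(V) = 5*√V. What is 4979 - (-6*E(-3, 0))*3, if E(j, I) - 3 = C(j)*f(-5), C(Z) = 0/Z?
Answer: 5033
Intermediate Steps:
f(V) = -6 + 5*√V
C(Z) = 0
E(j, I) = 3 (E(j, I) = 3 + 0*(-6 + 5*√(-5)) = 3 + 0*(-6 + 5*(I*√5)) = 3 + 0*(-6 + 5*I*√5) = 3 + 0 = 3)
4979 - (-6*E(-3, 0))*3 = 4979 - (-6*3)*3 = 4979 - (-18)*3 = 4979 - 1*(-54) = 4979 + 54 = 5033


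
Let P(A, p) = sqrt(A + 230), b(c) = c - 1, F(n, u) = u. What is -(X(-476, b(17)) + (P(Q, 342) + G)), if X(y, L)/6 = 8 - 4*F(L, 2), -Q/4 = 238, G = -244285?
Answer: 244285 - 19*I*sqrt(2) ≈ 2.4429e+5 - 26.87*I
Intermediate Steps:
b(c) = -1 + c
Q = -952 (Q = -4*238 = -952)
X(y, L) = 0 (X(y, L) = 6*(8 - 4*2) = 6*(8 - 8) = 6*0 = 0)
P(A, p) = sqrt(230 + A)
-(X(-476, b(17)) + (P(Q, 342) + G)) = -(0 + (sqrt(230 - 952) - 244285)) = -(0 + (sqrt(-722) - 244285)) = -(0 + (19*I*sqrt(2) - 244285)) = -(0 + (-244285 + 19*I*sqrt(2))) = -(-244285 + 19*I*sqrt(2)) = 244285 - 19*I*sqrt(2)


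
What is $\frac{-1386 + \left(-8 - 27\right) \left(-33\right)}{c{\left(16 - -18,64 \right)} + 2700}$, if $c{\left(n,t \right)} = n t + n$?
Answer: $- \frac{231}{4910} \approx -0.047047$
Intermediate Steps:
$c{\left(n,t \right)} = n + n t$
$\frac{-1386 + \left(-8 - 27\right) \left(-33\right)}{c{\left(16 - -18,64 \right)} + 2700} = \frac{-1386 + \left(-8 - 27\right) \left(-33\right)}{\left(16 - -18\right) \left(1 + 64\right) + 2700} = \frac{-1386 - -1155}{\left(16 + 18\right) 65 + 2700} = \frac{-1386 + 1155}{34 \cdot 65 + 2700} = - \frac{231}{2210 + 2700} = - \frac{231}{4910}$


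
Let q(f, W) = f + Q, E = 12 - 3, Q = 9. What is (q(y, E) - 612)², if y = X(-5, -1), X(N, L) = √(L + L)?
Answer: (603 - I*√2)² ≈ 3.6361e+5 - 1706.0*I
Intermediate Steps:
E = 9
X(N, L) = √2*√L (X(N, L) = √(2*L) = √2*√L)
y = I*√2 (y = √2*√(-1) = √2*I = I*√2 ≈ 1.4142*I)
q(f, W) = 9 + f (q(f, W) = f + 9 = 9 + f)
(q(y, E) - 612)² = ((9 + I*√2) - 612)² = (-603 + I*√2)²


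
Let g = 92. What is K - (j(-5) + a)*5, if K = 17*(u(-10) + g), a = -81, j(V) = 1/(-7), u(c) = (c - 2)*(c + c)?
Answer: 42348/7 ≈ 6049.7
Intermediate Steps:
u(c) = 2*c*(-2 + c) (u(c) = (-2 + c)*(2*c) = 2*c*(-2 + c))
j(V) = -⅐
K = 5644 (K = 17*(2*(-10)*(-2 - 10) + 92) = 17*(2*(-10)*(-12) + 92) = 17*(240 + 92) = 17*332 = 5644)
K - (j(-5) + a)*5 = 5644 - (-⅐ - 81)*5 = 5644 - (-568)*5/7 = 5644 - 1*(-2840/7) = 5644 + 2840/7 = 42348/7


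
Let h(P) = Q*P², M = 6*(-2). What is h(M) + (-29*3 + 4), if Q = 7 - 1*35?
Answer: -4115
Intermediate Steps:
Q = -28 (Q = 7 - 35 = -28)
M = -12
h(P) = -28*P²
h(M) + (-29*3 + 4) = -28*(-12)² + (-29*3 + 4) = -28*144 + (-87 + 4) = -4032 - 83 = -4115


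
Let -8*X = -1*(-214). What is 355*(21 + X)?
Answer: -8165/4 ≈ -2041.3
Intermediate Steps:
X = -107/4 (X = -(-1)*(-214)/8 = -⅛*214 = -107/4 ≈ -26.750)
355*(21 + X) = 355*(21 - 107/4) = 355*(-23/4) = -8165/4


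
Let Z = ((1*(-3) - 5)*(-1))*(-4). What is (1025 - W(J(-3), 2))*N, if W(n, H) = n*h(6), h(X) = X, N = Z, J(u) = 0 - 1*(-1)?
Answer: -32608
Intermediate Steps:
J(u) = 1 (J(u) = 0 + 1 = 1)
Z = -32 (Z = ((-3 - 5)*(-1))*(-4) = -8*(-1)*(-4) = 8*(-4) = -32)
N = -32
W(n, H) = 6*n (W(n, H) = n*6 = 6*n)
(1025 - W(J(-3), 2))*N = (1025 - 6)*(-32) = 1019*(-32) = -32608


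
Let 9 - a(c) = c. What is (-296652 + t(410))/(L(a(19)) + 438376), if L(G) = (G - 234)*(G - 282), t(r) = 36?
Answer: -37077/63703 ≈ -0.58203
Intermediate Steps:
a(c) = 9 - c
L(G) = (-282 + G)*(-234 + G) (L(G) = (-234 + G)*(-282 + G) = (-282 + G)*(-234 + G))
(-296652 + t(410))/(L(a(19)) + 438376) = (-296652 + 36)/((65988 + (9 - 1*19)² - 516*(9 - 1*19)) + 438376) = -296616/((65988 + (9 - 19)² - 516*(9 - 19)) + 438376) = -296616/((65988 + (-10)² - 516*(-10)) + 438376) = -296616/((65988 + 100 + 5160) + 438376) = -296616/(71248 + 438376) = -296616/509624 = -296616*1/509624 = -37077/63703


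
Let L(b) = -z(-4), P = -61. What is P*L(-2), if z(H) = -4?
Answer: -244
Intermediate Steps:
L(b) = 4 (L(b) = -1*(-4) = 4)
P*L(-2) = -61*4 = -244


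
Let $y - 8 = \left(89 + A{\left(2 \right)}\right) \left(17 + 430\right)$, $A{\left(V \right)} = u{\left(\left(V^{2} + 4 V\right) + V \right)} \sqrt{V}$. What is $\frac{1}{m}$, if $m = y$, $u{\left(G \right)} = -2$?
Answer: $\frac{39791}{1581725209} + \frac{894 \sqrt{2}}{1581725209} \approx 2.5956 \cdot 10^{-5}$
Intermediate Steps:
$A{\left(V \right)} = - 2 \sqrt{V}$
$y = 39791 - 894 \sqrt{2}$ ($y = 8 + \left(89 - 2 \sqrt{2}\right) \left(17 + 430\right) = 8 + \left(89 - 2 \sqrt{2}\right) 447 = 8 + \left(39783 - 894 \sqrt{2}\right) = 39791 - 894 \sqrt{2} \approx 38527.0$)
$m = 39791 - 894 \sqrt{2} \approx 38527.0$
$\frac{1}{m} = \frac{1}{39791 - 894 \sqrt{2}}$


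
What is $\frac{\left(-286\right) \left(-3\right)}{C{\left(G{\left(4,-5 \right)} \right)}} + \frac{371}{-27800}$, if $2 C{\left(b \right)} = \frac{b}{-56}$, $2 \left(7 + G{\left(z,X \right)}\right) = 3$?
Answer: $\frac{485721229}{27800} \approx 17472.0$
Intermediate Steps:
$G{\left(z,X \right)} = - \frac{11}{2}$ ($G{\left(z,X \right)} = -7 + \frac{1}{2} \cdot 3 = -7 + \frac{3}{2} = - \frac{11}{2}$)
$C{\left(b \right)} = - \frac{b}{112}$ ($C{\left(b \right)} = \frac{b \frac{1}{-56}}{2} = \frac{b \left(- \frac{1}{56}\right)}{2} = \frac{\left(- \frac{1}{56}\right) b}{2} = - \frac{b}{112}$)
$\frac{\left(-286\right) \left(-3\right)}{C{\left(G{\left(4,-5 \right)} \right)}} + \frac{371}{-27800} = \frac{\left(-286\right) \left(-3\right)}{\left(- \frac{1}{112}\right) \left(- \frac{11}{2}\right)} + \frac{371}{-27800} = \frac{858}{\frac{11}{224}} + 371 \left(- \frac{1}{27800}\right) = 858 \cdot \frac{224}{11} - \frac{371}{27800} = 17472 - \frac{371}{27800} = \frac{485721229}{27800}$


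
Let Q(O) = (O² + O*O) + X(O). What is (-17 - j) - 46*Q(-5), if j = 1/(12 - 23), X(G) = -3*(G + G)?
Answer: -40666/11 ≈ -3696.9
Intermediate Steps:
X(G) = -6*G
Q(O) = -6*O + 2*O² (Q(O) = (O² + O*O) - 6*O = (O² + O²) - 6*O = 2*O² - 6*O = -6*O + 2*O²)
j = -1/11 (j = 1/(-11) = -1/11 ≈ -0.090909)
(-17 - j) - 46*Q(-5) = (-17 - 1*(-1/11)) - 92*(-5)*(-3 - 5) = (-17 + 1/11) - 92*(-5)*(-8) = -186/11 - 46*80 = -186/11 - 3680 = -40666/11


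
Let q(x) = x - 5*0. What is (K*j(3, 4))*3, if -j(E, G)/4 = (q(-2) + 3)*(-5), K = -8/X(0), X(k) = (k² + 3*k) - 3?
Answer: 160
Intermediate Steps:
X(k) = -3 + k² + 3*k
q(x) = x (q(x) = x + 0 = x)
K = 8/3 (K = -8/(-3 + 0² + 3*0) = -8/(-3 + 0 + 0) = -8/(-3) = -8*(-⅓) = 8/3 ≈ 2.6667)
j(E, G) = 20 (j(E, G) = -4*(-2 + 3)*(-5) = -4*(-5) = 20)
(K*j(3, 4))*3 = ((8/3)*20)*3 = (160/3)*3 = 160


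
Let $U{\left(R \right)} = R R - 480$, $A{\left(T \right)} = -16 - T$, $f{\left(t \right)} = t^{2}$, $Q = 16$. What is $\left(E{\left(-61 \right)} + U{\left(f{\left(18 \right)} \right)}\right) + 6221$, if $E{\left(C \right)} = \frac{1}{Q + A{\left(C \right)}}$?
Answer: $\frac{6753738}{61} \approx 1.1072 \cdot 10^{5}$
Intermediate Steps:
$E{\left(C \right)} = - \frac{1}{C}$ ($E{\left(C \right)} = \frac{1}{16 - \left(16 + C\right)} = \frac{1}{\left(-1\right) C} = - \frac{1}{C}$)
$U{\left(R \right)} = -480 + R^{2}$ ($U{\left(R \right)} = R^{2} - 480 = -480 + R^{2}$)
$\left(E{\left(-61 \right)} + U{\left(f{\left(18 \right)} \right)}\right) + 6221 = \left(- \frac{1}{-61} - \left(480 - \left(18^{2}\right)^{2}\right)\right) + 6221 = \left(\left(-1\right) \left(- \frac{1}{61}\right) - \left(480 - 324^{2}\right)\right) + 6221 = \left(\frac{1}{61} + \left(-480 + 104976\right)\right) + 6221 = \left(\frac{1}{61} + 104496\right) + 6221 = \frac{6374257}{61} + 6221 = \frac{6753738}{61}$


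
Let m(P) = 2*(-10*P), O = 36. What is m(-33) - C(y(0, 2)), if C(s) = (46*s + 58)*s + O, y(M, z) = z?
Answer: 324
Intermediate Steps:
C(s) = 36 + s*(58 + 46*s) (C(s) = (46*s + 58)*s + 36 = (58 + 46*s)*s + 36 = s*(58 + 46*s) + 36 = 36 + s*(58 + 46*s))
m(P) = -20*P
m(-33) - C(y(0, 2)) = -20*(-33) - (36 + 46*2² + 58*2) = 660 - (36 + 46*4 + 116) = 660 - (36 + 184 + 116) = 660 - 1*336 = 660 - 336 = 324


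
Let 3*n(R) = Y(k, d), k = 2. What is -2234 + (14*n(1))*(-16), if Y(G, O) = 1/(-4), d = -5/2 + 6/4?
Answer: -6646/3 ≈ -2215.3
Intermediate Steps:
d = -1 (d = -5*½ + 6*(¼) = -5/2 + 3/2 = -1)
Y(G, O) = -¼
n(R) = -1/12 (n(R) = (⅓)*(-¼) = -1/12)
-2234 + (14*n(1))*(-16) = -2234 + (14*(-1/12))*(-16) = -2234 - 7/6*(-16) = -2234 + 56/3 = -6646/3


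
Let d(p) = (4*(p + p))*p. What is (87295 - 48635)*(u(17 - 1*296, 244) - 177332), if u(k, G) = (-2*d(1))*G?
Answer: -7006583760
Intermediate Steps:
d(p) = 8*p² (d(p) = (4*(2*p))*p = (8*p)*p = 8*p²)
u(k, G) = -16*G (u(k, G) = (-16*1²)*G = (-16)*G = (-2*8)*G = -16*G)
(87295 - 48635)*(u(17 - 1*296, 244) - 177332) = (87295 - 48635)*(-16*244 - 177332) = 38660*(-3904 - 177332) = 38660*(-181236) = -7006583760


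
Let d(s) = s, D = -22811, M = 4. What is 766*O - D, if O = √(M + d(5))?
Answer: 25109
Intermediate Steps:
O = 3 (O = √(4 + 5) = √9 = 3)
766*O - D = 766*3 - 1*(-22811) = 2298 + 22811 = 25109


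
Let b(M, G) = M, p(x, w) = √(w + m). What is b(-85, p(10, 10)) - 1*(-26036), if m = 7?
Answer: 25951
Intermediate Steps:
p(x, w) = √(7 + w) (p(x, w) = √(w + 7) = √(7 + w))
b(-85, p(10, 10)) - 1*(-26036) = -85 - 1*(-26036) = -85 + 26036 = 25951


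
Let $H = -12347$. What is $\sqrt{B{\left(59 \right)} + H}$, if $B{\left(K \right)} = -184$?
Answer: $i \sqrt{12531} \approx 111.94 i$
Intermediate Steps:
$\sqrt{B{\left(59 \right)} + H} = \sqrt{-184 - 12347} = \sqrt{-12531} = i \sqrt{12531}$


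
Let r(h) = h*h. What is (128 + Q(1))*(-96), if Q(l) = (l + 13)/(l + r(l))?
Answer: -12960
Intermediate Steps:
r(h) = h²
Q(l) = (13 + l)/(l + l²) (Q(l) = (l + 13)/(l + l²) = (13 + l)/(l + l²))
(128 + Q(1))*(-96) = (128 + (13 + 1)/(1*(1 + 1)))*(-96) = (128 + 1*14/2)*(-96) = (128 + 1*(½)*14)*(-96) = (128 + 7)*(-96) = 135*(-96) = -12960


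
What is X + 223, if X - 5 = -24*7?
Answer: 60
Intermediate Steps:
X = -163 (X = 5 - 24*7 = 5 - 168 = -163)
X + 223 = -163 + 223 = 60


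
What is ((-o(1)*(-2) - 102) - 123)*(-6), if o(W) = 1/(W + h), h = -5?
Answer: 1353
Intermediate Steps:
o(W) = 1/(-5 + W) (o(W) = 1/(W - 5) = 1/(-5 + W))
((-o(1)*(-2) - 102) - 123)*(-6) = ((-1/(-5 + 1)*(-2) - 102) - 123)*(-6) = ((-1/(-4)*(-2) - 102) - 123)*(-6) = ((-1*(-1/4)*(-2) - 102) - 123)*(-6) = (((1/4)*(-2) - 102) - 123)*(-6) = ((-1/2 - 102) - 123)*(-6) = (-205/2 - 123)*(-6) = -451/2*(-6) = 1353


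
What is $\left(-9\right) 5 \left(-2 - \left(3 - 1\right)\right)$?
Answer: $180$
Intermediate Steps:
$\left(-9\right) 5 \left(-2 - \left(3 - 1\right)\right) = - 45 \left(-2 - \left(3 - 1\right)\right) = - 45 \left(-2 - 2\right) = \left(-45\right) \left(-4\right) = 180$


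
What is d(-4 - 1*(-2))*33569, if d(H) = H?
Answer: -67138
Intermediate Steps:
d(-4 - 1*(-2))*33569 = (-4 - 1*(-2))*33569 = (-4 + 2)*33569 = -2*33569 = -67138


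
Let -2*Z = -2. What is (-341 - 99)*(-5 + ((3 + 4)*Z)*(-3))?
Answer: 11440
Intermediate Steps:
Z = 1 (Z = -½*(-2) = 1)
(-341 - 99)*(-5 + ((3 + 4)*Z)*(-3)) = (-341 - 99)*(-5 + ((3 + 4)*1)*(-3)) = -440*(-5 + (7*1)*(-3)) = -440*(-5 + 7*(-3)) = -440*(-5 - 21) = -440*(-26) = 11440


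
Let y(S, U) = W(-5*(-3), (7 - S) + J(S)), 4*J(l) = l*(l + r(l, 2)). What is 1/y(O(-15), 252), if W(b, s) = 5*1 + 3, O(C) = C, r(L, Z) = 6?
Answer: ⅛ ≈ 0.12500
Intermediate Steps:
J(l) = l*(6 + l)/4 (J(l) = (l*(l + 6))/4 = (l*(6 + l))/4 = l*(6 + l)/4)
W(b, s) = 8 (W(b, s) = 5 + 3 = 8)
y(S, U) = 8
1/y(O(-15), 252) = 1/8 = ⅛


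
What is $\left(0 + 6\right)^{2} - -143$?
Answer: $179$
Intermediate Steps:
$\left(0 + 6\right)^{2} - -143 = 6^{2} + 143 = 36 + 143 = 179$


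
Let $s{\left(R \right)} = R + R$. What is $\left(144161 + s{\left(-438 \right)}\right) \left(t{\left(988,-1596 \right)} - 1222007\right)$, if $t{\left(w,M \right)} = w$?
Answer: $-174953707415$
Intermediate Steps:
$s{\left(R \right)} = 2 R$
$\left(144161 + s{\left(-438 \right)}\right) \left(t{\left(988,-1596 \right)} - 1222007\right) = \left(144161 + 2 \left(-438\right)\right) \left(988 - 1222007\right) = \left(144161 - 876\right) \left(-1221019\right) = 143285 \left(-1221019\right) = -174953707415$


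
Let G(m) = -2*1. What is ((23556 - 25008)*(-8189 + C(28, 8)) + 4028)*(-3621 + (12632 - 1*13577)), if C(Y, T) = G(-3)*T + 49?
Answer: -54091301640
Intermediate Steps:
G(m) = -2
C(Y, T) = 49 - 2*T (C(Y, T) = -2*T + 49 = 49 - 2*T)
((23556 - 25008)*(-8189 + C(28, 8)) + 4028)*(-3621 + (12632 - 1*13577)) = ((23556 - 25008)*(-8189 + (49 - 2*8)) + 4028)*(-3621 + (12632 - 1*13577)) = (-1452*(-8189 + (49 - 16)) + 4028)*(-3621 + (12632 - 13577)) = (-1452*(-8189 + 33) + 4028)*(-3621 - 945) = (-1452*(-8156) + 4028)*(-4566) = (11842512 + 4028)*(-4566) = 11846540*(-4566) = -54091301640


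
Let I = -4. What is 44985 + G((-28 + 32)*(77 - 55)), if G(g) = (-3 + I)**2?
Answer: 45034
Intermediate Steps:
G(g) = 49 (G(g) = (-3 - 4)**2 = (-7)**2 = 49)
44985 + G((-28 + 32)*(77 - 55)) = 44985 + 49 = 45034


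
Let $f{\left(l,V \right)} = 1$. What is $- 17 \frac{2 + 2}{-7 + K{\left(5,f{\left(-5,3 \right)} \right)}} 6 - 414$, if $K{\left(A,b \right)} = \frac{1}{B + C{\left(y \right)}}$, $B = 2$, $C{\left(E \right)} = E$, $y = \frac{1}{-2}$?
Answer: $- \frac{6642}{19} \approx -349.58$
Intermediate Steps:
$y = - \frac{1}{2} \approx -0.5$
$K{\left(A,b \right)} = \frac{2}{3}$ ($K{\left(A,b \right)} = \frac{1}{2 - \frac{1}{2}} = \frac{1}{\frac{3}{2}} = \frac{2}{3}$)
$- 17 \frac{2 + 2}{-7 + K{\left(5,f{\left(-5,3 \right)} \right)}} 6 - 414 = - 17 \frac{2 + 2}{-7 + \frac{2}{3}} \cdot 6 - 414 = - 17 \frac{4}{- \frac{19}{3}} \cdot 6 - 414 = - 17 \cdot 4 \left(- \frac{3}{19}\right) 6 - 414 = \left(-17\right) \left(- \frac{12}{19}\right) 6 - 414 = \frac{204}{19} \cdot 6 - 414 = \frac{1224}{19} - 414 = - \frac{6642}{19}$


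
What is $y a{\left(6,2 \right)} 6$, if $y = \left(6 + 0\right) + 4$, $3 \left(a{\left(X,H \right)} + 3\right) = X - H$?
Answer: $-100$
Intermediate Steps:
$a{\left(X,H \right)} = -3 - \frac{H}{3} + \frac{X}{3}$ ($a{\left(X,H \right)} = -3 + \frac{X - H}{3} = -3 - \left(- \frac{X}{3} + \frac{H}{3}\right) = -3 - \frac{H}{3} + \frac{X}{3}$)
$y = 10$ ($y = 6 + 4 = 10$)
$y a{\left(6,2 \right)} 6 = 10 \left(-3 - \frac{2}{3} + \frac{1}{3} \cdot 6\right) 6 = 10 \left(-3 - \frac{2}{3} + 2\right) 6 = 10 \left(- \frac{5}{3}\right) 6 = \left(- \frac{50}{3}\right) 6 = -100$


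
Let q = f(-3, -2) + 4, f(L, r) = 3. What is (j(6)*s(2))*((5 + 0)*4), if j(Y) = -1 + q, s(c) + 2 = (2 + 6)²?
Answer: 7440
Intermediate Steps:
s(c) = 62 (s(c) = -2 + (2 + 6)² = -2 + 8² = -2 + 64 = 62)
q = 7 (q = 3 + 4 = 7)
j(Y) = 6 (j(Y) = -1 + 7 = 6)
(j(6)*s(2))*((5 + 0)*4) = (6*62)*((5 + 0)*4) = 372*(5*4) = 372*20 = 7440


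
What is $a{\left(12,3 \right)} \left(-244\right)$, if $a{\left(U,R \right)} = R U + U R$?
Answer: $-17568$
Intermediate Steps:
$a{\left(U,R \right)} = 2 R U$ ($a{\left(U,R \right)} = R U + R U = 2 R U$)
$a{\left(12,3 \right)} \left(-244\right) = 2 \cdot 3 \cdot 12 \left(-244\right) = 72 \left(-244\right) = -17568$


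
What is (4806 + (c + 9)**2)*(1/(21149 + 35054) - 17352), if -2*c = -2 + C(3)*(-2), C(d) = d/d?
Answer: -4804980159785/56203 ≈ -8.5493e+7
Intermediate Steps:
C(d) = 1
c = 2 (c = -(-2 + 1*(-2))/2 = -(-2 - 2)/2 = -1/2*(-4) = 2)
(4806 + (c + 9)**2)*(1/(21149 + 35054) - 17352) = (4806 + (2 + 9)**2)*(1/(21149 + 35054) - 17352) = (4806 + 11**2)*(1/56203 - 17352) = (4806 + 121)*(1/56203 - 17352) = 4927*(-975234455/56203) = -4804980159785/56203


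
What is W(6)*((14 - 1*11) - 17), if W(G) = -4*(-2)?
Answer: -112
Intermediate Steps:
W(G) = 8
W(6)*((14 - 1*11) - 17) = 8*((14 - 1*11) - 17) = 8*((14 - 11) - 17) = 8*(3 - 17) = 8*(-14) = -112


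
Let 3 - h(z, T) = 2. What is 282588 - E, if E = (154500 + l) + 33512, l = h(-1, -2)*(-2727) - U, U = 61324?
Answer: 158627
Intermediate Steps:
h(z, T) = 1 (h(z, T) = 3 - 1*2 = 3 - 2 = 1)
l = -64051 (l = 1*(-2727) - 1*61324 = -2727 - 61324 = -64051)
E = 123961 (E = (154500 - 64051) + 33512 = 90449 + 33512 = 123961)
282588 - E = 282588 - 1*123961 = 282588 - 123961 = 158627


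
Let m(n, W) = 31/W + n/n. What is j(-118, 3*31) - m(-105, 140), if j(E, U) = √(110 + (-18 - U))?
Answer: -171/140 + I ≈ -1.2214 + 1.0*I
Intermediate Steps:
m(n, W) = 1 + 31/W (m(n, W) = 31/W + 1 = 1 + 31/W)
j(E, U) = √(92 - U)
j(-118, 3*31) - m(-105, 140) = √(92 - 3*31) - (31 + 140)/140 = √(92 - 1*93) - 171/140 = √(92 - 93) - 1*171/140 = √(-1) - 171/140 = I - 171/140 = -171/140 + I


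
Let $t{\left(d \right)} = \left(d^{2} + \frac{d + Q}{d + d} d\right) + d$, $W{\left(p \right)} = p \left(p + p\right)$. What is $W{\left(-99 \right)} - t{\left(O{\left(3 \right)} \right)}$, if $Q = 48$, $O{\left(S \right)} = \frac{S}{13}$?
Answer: $\frac{6617229}{338} \approx 19578.0$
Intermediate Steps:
$O{\left(S \right)} = \frac{S}{13}$ ($O{\left(S \right)} = S \frac{1}{13} = \frac{S}{13}$)
$W{\left(p \right)} = 2 p^{2}$ ($W{\left(p \right)} = p 2 p = 2 p^{2}$)
$t{\left(d \right)} = 24 + d^{2} + \frac{3 d}{2}$ ($t{\left(d \right)} = \left(d^{2} + \frac{d + 48}{d + d} d\right) + d = \left(d^{2} + \frac{48 + d}{2 d} d\right) + d = \left(d^{2} + \left(24 + \frac{d}{2}\right)\right) + d = \left(24 + d^{2} + \frac{d}{2}\right) + d = 24 + d^{2} + \frac{3 d}{2}$)
$W{\left(-99 \right)} - t{\left(O{\left(3 \right)} \right)} = 2 \left(-99\right)^{2} - \left(24 + \left(\frac{1}{13} \cdot 3\right)^{2} + \frac{3 \cdot \frac{1}{13} \cdot 3}{2}\right) = 2 \cdot 9801 - \left(24 + \left(\frac{3}{13}\right)^{2} + \frac{3}{2} \cdot \frac{3}{13}\right) = 19602 - \left(24 + \frac{9}{169} + \frac{9}{26}\right) = 19602 - \frac{8247}{338} = \frac{6617229}{338}$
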